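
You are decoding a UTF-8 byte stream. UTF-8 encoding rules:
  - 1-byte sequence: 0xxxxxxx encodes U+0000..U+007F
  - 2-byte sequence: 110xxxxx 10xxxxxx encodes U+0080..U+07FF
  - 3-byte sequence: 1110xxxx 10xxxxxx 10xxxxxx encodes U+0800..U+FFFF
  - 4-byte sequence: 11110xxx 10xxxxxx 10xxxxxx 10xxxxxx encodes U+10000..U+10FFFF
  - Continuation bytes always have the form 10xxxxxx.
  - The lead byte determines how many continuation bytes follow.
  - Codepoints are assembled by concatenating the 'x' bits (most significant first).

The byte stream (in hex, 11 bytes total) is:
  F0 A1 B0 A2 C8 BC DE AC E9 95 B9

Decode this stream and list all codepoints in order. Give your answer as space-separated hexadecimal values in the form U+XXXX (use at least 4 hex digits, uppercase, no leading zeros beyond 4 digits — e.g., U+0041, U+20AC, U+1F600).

Answer: U+21C22 U+023C U+07AC U+9579

Derivation:
Byte[0]=F0: 4-byte lead, need 3 cont bytes. acc=0x0
Byte[1]=A1: continuation. acc=(acc<<6)|0x21=0x21
Byte[2]=B0: continuation. acc=(acc<<6)|0x30=0x870
Byte[3]=A2: continuation. acc=(acc<<6)|0x22=0x21C22
Completed: cp=U+21C22 (starts at byte 0)
Byte[4]=C8: 2-byte lead, need 1 cont bytes. acc=0x8
Byte[5]=BC: continuation. acc=(acc<<6)|0x3C=0x23C
Completed: cp=U+023C (starts at byte 4)
Byte[6]=DE: 2-byte lead, need 1 cont bytes. acc=0x1E
Byte[7]=AC: continuation. acc=(acc<<6)|0x2C=0x7AC
Completed: cp=U+07AC (starts at byte 6)
Byte[8]=E9: 3-byte lead, need 2 cont bytes. acc=0x9
Byte[9]=95: continuation. acc=(acc<<6)|0x15=0x255
Byte[10]=B9: continuation. acc=(acc<<6)|0x39=0x9579
Completed: cp=U+9579 (starts at byte 8)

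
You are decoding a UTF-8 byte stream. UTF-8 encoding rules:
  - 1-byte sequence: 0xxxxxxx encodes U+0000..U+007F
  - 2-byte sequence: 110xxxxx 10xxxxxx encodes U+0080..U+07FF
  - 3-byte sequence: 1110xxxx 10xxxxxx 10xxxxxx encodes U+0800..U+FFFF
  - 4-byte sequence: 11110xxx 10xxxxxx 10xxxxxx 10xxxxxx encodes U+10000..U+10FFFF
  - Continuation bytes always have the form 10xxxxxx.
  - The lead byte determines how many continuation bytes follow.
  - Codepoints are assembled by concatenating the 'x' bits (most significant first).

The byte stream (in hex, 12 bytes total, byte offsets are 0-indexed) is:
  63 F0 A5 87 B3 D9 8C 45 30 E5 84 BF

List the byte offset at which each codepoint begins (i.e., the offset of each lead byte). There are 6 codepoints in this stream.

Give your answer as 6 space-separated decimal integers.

Byte[0]=63: 1-byte ASCII. cp=U+0063
Byte[1]=F0: 4-byte lead, need 3 cont bytes. acc=0x0
Byte[2]=A5: continuation. acc=(acc<<6)|0x25=0x25
Byte[3]=87: continuation. acc=(acc<<6)|0x07=0x947
Byte[4]=B3: continuation. acc=(acc<<6)|0x33=0x251F3
Completed: cp=U+251F3 (starts at byte 1)
Byte[5]=D9: 2-byte lead, need 1 cont bytes. acc=0x19
Byte[6]=8C: continuation. acc=(acc<<6)|0x0C=0x64C
Completed: cp=U+064C (starts at byte 5)
Byte[7]=45: 1-byte ASCII. cp=U+0045
Byte[8]=30: 1-byte ASCII. cp=U+0030
Byte[9]=E5: 3-byte lead, need 2 cont bytes. acc=0x5
Byte[10]=84: continuation. acc=(acc<<6)|0x04=0x144
Byte[11]=BF: continuation. acc=(acc<<6)|0x3F=0x513F
Completed: cp=U+513F (starts at byte 9)

Answer: 0 1 5 7 8 9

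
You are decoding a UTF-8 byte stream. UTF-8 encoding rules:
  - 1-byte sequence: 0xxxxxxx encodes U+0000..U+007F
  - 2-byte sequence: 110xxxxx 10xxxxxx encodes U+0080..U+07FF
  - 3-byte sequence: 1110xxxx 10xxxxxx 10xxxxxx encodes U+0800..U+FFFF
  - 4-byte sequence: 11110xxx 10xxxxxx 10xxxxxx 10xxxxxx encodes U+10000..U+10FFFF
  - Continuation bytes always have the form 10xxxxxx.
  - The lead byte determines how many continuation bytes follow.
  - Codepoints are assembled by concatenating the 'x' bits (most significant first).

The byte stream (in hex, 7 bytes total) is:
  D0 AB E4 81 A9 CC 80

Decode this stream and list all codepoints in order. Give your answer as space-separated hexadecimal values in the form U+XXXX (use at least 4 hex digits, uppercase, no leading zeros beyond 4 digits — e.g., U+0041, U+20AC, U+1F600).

Answer: U+042B U+4069 U+0300

Derivation:
Byte[0]=D0: 2-byte lead, need 1 cont bytes. acc=0x10
Byte[1]=AB: continuation. acc=(acc<<6)|0x2B=0x42B
Completed: cp=U+042B (starts at byte 0)
Byte[2]=E4: 3-byte lead, need 2 cont bytes. acc=0x4
Byte[3]=81: continuation. acc=(acc<<6)|0x01=0x101
Byte[4]=A9: continuation. acc=(acc<<6)|0x29=0x4069
Completed: cp=U+4069 (starts at byte 2)
Byte[5]=CC: 2-byte lead, need 1 cont bytes. acc=0xC
Byte[6]=80: continuation. acc=(acc<<6)|0x00=0x300
Completed: cp=U+0300 (starts at byte 5)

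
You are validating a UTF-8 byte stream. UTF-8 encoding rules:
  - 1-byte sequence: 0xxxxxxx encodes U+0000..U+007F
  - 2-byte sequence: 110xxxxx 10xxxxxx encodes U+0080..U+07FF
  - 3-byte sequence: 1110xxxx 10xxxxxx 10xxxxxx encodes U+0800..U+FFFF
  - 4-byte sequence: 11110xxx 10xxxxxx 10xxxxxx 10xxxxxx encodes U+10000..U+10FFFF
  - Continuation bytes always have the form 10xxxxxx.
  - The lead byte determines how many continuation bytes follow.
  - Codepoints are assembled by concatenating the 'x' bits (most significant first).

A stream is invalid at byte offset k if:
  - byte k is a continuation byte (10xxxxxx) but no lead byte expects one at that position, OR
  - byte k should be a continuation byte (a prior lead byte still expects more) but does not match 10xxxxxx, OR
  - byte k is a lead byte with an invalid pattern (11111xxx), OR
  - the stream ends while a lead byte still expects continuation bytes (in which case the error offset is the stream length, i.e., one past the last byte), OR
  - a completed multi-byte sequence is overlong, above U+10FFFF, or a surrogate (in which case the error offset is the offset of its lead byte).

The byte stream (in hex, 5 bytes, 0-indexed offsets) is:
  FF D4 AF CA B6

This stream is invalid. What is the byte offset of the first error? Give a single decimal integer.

Byte[0]=FF: INVALID lead byte (not 0xxx/110x/1110/11110)

Answer: 0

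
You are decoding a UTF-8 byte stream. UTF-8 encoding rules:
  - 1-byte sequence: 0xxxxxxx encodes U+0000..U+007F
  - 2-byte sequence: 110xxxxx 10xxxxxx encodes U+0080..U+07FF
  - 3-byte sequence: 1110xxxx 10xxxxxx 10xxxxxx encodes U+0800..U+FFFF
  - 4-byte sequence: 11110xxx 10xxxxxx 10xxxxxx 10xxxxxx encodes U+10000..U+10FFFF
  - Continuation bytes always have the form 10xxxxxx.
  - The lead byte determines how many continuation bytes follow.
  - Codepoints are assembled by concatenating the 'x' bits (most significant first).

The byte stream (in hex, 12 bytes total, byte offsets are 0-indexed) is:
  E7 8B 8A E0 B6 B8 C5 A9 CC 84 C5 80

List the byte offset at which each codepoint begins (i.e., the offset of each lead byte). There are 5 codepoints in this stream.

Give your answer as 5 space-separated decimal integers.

Answer: 0 3 6 8 10

Derivation:
Byte[0]=E7: 3-byte lead, need 2 cont bytes. acc=0x7
Byte[1]=8B: continuation. acc=(acc<<6)|0x0B=0x1CB
Byte[2]=8A: continuation. acc=(acc<<6)|0x0A=0x72CA
Completed: cp=U+72CA (starts at byte 0)
Byte[3]=E0: 3-byte lead, need 2 cont bytes. acc=0x0
Byte[4]=B6: continuation. acc=(acc<<6)|0x36=0x36
Byte[5]=B8: continuation. acc=(acc<<6)|0x38=0xDB8
Completed: cp=U+0DB8 (starts at byte 3)
Byte[6]=C5: 2-byte lead, need 1 cont bytes. acc=0x5
Byte[7]=A9: continuation. acc=(acc<<6)|0x29=0x169
Completed: cp=U+0169 (starts at byte 6)
Byte[8]=CC: 2-byte lead, need 1 cont bytes. acc=0xC
Byte[9]=84: continuation. acc=(acc<<6)|0x04=0x304
Completed: cp=U+0304 (starts at byte 8)
Byte[10]=C5: 2-byte lead, need 1 cont bytes. acc=0x5
Byte[11]=80: continuation. acc=(acc<<6)|0x00=0x140
Completed: cp=U+0140 (starts at byte 10)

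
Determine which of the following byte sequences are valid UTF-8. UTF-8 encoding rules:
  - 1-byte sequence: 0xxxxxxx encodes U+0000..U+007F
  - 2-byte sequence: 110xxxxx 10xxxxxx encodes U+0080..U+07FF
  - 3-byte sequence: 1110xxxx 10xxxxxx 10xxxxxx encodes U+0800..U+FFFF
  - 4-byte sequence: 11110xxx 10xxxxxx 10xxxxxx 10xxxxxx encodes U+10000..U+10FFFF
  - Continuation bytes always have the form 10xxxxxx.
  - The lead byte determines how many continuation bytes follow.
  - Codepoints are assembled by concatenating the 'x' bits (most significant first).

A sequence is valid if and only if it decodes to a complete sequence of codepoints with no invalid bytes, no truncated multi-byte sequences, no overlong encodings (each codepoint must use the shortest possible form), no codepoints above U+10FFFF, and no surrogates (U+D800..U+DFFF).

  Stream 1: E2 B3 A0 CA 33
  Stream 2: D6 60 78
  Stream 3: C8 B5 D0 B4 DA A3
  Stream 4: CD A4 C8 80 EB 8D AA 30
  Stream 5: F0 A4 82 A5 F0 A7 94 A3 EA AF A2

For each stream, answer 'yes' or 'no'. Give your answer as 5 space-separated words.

Stream 1: error at byte offset 4. INVALID
Stream 2: error at byte offset 1. INVALID
Stream 3: decodes cleanly. VALID
Stream 4: decodes cleanly. VALID
Stream 5: decodes cleanly. VALID

Answer: no no yes yes yes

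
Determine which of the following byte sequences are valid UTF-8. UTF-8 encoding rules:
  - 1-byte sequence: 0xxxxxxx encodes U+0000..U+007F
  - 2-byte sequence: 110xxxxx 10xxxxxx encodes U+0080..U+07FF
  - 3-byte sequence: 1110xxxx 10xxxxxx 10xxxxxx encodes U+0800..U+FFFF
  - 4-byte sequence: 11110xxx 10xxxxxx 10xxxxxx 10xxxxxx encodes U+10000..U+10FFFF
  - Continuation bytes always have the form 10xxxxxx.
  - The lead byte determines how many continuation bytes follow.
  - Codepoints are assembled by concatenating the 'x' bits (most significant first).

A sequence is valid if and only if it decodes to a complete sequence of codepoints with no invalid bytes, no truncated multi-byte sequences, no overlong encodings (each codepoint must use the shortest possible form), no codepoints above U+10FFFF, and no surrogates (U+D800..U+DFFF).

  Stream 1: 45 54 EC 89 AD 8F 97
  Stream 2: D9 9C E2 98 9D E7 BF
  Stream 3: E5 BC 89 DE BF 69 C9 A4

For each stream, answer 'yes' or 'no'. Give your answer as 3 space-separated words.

Answer: no no yes

Derivation:
Stream 1: error at byte offset 5. INVALID
Stream 2: error at byte offset 7. INVALID
Stream 3: decodes cleanly. VALID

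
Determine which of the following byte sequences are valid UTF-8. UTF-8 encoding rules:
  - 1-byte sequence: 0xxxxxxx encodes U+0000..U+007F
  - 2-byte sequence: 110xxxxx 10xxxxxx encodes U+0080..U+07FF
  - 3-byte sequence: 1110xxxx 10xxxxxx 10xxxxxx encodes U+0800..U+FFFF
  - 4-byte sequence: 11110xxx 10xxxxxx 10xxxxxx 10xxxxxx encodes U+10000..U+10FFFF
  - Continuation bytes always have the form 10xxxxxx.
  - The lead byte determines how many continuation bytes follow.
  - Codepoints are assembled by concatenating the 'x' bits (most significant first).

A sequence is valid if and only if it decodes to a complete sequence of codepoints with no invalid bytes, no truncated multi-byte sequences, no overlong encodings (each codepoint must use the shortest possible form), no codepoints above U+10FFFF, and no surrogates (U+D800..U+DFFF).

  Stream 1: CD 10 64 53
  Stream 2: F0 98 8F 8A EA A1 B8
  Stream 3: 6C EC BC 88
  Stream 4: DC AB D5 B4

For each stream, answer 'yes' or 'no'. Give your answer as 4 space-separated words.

Stream 1: error at byte offset 1. INVALID
Stream 2: decodes cleanly. VALID
Stream 3: decodes cleanly. VALID
Stream 4: decodes cleanly. VALID

Answer: no yes yes yes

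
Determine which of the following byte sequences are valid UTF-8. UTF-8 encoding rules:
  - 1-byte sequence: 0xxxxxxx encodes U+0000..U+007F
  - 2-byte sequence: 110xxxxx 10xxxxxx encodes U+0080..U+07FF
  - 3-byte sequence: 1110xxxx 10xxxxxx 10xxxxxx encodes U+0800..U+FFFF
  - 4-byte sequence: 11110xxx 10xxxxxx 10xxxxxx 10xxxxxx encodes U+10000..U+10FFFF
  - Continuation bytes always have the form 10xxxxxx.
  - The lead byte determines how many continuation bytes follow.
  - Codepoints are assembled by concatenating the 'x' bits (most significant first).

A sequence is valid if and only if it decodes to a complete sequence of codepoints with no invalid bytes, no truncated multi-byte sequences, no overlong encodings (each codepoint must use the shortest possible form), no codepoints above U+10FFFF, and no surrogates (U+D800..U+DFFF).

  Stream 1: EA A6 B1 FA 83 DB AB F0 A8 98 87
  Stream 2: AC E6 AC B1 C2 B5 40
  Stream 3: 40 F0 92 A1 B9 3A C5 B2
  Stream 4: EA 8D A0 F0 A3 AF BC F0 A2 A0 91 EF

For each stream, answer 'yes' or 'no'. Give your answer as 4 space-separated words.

Answer: no no yes no

Derivation:
Stream 1: error at byte offset 3. INVALID
Stream 2: error at byte offset 0. INVALID
Stream 3: decodes cleanly. VALID
Stream 4: error at byte offset 12. INVALID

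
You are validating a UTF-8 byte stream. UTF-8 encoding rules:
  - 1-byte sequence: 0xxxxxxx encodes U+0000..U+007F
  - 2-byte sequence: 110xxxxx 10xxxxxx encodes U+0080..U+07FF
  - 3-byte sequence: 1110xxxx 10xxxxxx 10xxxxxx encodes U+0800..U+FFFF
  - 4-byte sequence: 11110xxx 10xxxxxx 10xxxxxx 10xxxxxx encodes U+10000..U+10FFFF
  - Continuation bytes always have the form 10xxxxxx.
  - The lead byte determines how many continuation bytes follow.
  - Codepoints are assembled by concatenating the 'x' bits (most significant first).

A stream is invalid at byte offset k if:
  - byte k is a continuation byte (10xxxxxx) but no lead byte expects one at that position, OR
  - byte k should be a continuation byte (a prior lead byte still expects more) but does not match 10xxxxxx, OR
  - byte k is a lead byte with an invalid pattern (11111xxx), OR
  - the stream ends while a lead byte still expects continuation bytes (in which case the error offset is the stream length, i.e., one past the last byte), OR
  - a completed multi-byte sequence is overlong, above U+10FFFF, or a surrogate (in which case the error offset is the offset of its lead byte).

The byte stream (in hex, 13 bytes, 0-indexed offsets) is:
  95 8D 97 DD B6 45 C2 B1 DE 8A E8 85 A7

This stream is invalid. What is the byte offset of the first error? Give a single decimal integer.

Byte[0]=95: INVALID lead byte (not 0xxx/110x/1110/11110)

Answer: 0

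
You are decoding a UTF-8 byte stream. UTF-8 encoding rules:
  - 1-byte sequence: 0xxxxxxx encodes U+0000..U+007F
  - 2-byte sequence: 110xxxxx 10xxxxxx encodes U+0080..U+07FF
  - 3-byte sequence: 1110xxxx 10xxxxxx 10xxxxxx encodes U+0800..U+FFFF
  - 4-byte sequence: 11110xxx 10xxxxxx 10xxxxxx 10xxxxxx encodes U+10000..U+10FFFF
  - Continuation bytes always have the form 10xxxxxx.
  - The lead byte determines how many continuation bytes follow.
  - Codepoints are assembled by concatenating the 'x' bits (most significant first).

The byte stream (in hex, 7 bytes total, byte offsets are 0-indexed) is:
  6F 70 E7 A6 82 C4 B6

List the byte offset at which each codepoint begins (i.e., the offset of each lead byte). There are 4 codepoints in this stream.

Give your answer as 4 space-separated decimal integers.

Byte[0]=6F: 1-byte ASCII. cp=U+006F
Byte[1]=70: 1-byte ASCII. cp=U+0070
Byte[2]=E7: 3-byte lead, need 2 cont bytes. acc=0x7
Byte[3]=A6: continuation. acc=(acc<<6)|0x26=0x1E6
Byte[4]=82: continuation. acc=(acc<<6)|0x02=0x7982
Completed: cp=U+7982 (starts at byte 2)
Byte[5]=C4: 2-byte lead, need 1 cont bytes. acc=0x4
Byte[6]=B6: continuation. acc=(acc<<6)|0x36=0x136
Completed: cp=U+0136 (starts at byte 5)

Answer: 0 1 2 5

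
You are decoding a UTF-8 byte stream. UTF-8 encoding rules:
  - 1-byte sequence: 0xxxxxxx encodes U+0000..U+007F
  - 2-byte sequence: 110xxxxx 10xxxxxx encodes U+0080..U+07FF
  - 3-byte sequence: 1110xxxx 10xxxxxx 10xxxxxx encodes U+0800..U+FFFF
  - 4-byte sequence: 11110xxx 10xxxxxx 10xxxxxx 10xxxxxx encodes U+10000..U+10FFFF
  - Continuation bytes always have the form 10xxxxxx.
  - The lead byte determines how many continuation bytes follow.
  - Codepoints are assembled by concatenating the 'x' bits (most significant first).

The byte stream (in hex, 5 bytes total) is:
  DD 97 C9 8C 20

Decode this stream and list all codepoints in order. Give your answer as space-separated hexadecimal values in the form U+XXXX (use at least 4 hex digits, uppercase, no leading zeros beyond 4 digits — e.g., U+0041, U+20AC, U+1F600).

Answer: U+0757 U+024C U+0020

Derivation:
Byte[0]=DD: 2-byte lead, need 1 cont bytes. acc=0x1D
Byte[1]=97: continuation. acc=(acc<<6)|0x17=0x757
Completed: cp=U+0757 (starts at byte 0)
Byte[2]=C9: 2-byte lead, need 1 cont bytes. acc=0x9
Byte[3]=8C: continuation. acc=(acc<<6)|0x0C=0x24C
Completed: cp=U+024C (starts at byte 2)
Byte[4]=20: 1-byte ASCII. cp=U+0020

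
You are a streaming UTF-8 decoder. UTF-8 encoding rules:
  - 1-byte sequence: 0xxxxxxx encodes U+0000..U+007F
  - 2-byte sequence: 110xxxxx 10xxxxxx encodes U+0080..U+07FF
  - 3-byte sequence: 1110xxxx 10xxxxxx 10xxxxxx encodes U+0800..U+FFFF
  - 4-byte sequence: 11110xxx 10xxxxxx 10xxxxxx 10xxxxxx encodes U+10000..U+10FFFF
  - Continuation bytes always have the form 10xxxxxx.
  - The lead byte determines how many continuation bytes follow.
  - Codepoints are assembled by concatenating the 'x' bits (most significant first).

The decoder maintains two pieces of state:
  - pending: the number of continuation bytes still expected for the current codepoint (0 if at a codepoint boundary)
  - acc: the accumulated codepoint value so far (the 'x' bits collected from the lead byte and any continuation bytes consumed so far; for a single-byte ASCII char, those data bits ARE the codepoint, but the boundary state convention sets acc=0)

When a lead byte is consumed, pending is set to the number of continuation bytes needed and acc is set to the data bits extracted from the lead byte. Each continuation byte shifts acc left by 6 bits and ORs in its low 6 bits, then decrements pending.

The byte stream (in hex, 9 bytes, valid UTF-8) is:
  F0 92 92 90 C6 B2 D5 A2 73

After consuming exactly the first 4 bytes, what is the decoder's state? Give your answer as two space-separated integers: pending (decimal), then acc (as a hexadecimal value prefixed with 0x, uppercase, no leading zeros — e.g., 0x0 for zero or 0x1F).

Answer: 0 0x12490

Derivation:
Byte[0]=F0: 4-byte lead. pending=3, acc=0x0
Byte[1]=92: continuation. acc=(acc<<6)|0x12=0x12, pending=2
Byte[2]=92: continuation. acc=(acc<<6)|0x12=0x492, pending=1
Byte[3]=90: continuation. acc=(acc<<6)|0x10=0x12490, pending=0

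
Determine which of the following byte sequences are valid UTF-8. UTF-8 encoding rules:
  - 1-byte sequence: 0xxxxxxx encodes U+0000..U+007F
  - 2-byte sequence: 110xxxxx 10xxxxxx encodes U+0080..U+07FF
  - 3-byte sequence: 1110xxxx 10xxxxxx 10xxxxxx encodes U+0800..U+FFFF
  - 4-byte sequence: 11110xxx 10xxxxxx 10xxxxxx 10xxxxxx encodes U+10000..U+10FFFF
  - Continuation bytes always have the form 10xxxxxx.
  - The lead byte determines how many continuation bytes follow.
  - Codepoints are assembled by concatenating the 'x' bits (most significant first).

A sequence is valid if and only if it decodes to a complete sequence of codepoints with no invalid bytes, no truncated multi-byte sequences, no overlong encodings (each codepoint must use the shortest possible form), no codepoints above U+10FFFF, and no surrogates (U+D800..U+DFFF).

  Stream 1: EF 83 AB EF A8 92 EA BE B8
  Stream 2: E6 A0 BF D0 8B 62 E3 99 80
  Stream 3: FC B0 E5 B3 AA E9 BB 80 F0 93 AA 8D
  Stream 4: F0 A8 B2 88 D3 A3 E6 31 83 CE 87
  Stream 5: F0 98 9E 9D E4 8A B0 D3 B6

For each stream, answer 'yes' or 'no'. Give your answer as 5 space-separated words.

Answer: yes yes no no yes

Derivation:
Stream 1: decodes cleanly. VALID
Stream 2: decodes cleanly. VALID
Stream 3: error at byte offset 0. INVALID
Stream 4: error at byte offset 7. INVALID
Stream 5: decodes cleanly. VALID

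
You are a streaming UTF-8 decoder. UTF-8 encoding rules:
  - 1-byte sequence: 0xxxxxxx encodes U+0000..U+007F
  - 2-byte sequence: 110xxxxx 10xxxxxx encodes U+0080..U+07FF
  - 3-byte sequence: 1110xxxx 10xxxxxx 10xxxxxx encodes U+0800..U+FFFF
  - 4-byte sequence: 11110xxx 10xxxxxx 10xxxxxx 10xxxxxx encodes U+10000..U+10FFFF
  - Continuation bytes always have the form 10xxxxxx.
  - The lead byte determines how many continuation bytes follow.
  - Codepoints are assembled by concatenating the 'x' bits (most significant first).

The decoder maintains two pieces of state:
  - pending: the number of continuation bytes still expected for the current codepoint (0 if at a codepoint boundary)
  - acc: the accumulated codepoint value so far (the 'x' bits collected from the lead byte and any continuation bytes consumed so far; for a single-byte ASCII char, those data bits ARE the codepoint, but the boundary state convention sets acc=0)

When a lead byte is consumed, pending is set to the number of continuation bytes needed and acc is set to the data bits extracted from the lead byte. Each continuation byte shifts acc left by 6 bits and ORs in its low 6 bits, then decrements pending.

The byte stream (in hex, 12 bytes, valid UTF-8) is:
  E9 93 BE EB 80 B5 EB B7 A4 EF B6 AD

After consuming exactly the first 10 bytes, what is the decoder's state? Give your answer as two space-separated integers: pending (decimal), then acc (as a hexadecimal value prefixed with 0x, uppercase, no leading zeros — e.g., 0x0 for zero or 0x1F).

Byte[0]=E9: 3-byte lead. pending=2, acc=0x9
Byte[1]=93: continuation. acc=(acc<<6)|0x13=0x253, pending=1
Byte[2]=BE: continuation. acc=(acc<<6)|0x3E=0x94FE, pending=0
Byte[3]=EB: 3-byte lead. pending=2, acc=0xB
Byte[4]=80: continuation. acc=(acc<<6)|0x00=0x2C0, pending=1
Byte[5]=B5: continuation. acc=(acc<<6)|0x35=0xB035, pending=0
Byte[6]=EB: 3-byte lead. pending=2, acc=0xB
Byte[7]=B7: continuation. acc=(acc<<6)|0x37=0x2F7, pending=1
Byte[8]=A4: continuation. acc=(acc<<6)|0x24=0xBDE4, pending=0
Byte[9]=EF: 3-byte lead. pending=2, acc=0xF

Answer: 2 0xF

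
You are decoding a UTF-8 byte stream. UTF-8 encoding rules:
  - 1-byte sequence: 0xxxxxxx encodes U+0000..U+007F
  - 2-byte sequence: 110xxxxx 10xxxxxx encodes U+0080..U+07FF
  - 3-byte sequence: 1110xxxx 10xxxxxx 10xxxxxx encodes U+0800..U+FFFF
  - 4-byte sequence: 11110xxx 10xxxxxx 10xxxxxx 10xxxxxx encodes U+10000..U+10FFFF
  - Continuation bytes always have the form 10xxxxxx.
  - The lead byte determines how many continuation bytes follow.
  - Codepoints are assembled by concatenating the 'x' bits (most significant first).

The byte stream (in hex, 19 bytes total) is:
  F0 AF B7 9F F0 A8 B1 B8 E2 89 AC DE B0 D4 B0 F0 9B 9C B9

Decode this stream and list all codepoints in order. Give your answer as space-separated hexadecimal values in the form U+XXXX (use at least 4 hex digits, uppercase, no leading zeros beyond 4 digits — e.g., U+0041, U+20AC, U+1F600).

Answer: U+2FDDF U+28C78 U+226C U+07B0 U+0530 U+1B739

Derivation:
Byte[0]=F0: 4-byte lead, need 3 cont bytes. acc=0x0
Byte[1]=AF: continuation. acc=(acc<<6)|0x2F=0x2F
Byte[2]=B7: continuation. acc=(acc<<6)|0x37=0xBF7
Byte[3]=9F: continuation. acc=(acc<<6)|0x1F=0x2FDDF
Completed: cp=U+2FDDF (starts at byte 0)
Byte[4]=F0: 4-byte lead, need 3 cont bytes. acc=0x0
Byte[5]=A8: continuation. acc=(acc<<6)|0x28=0x28
Byte[6]=B1: continuation. acc=(acc<<6)|0x31=0xA31
Byte[7]=B8: continuation. acc=(acc<<6)|0x38=0x28C78
Completed: cp=U+28C78 (starts at byte 4)
Byte[8]=E2: 3-byte lead, need 2 cont bytes. acc=0x2
Byte[9]=89: continuation. acc=(acc<<6)|0x09=0x89
Byte[10]=AC: continuation. acc=(acc<<6)|0x2C=0x226C
Completed: cp=U+226C (starts at byte 8)
Byte[11]=DE: 2-byte lead, need 1 cont bytes. acc=0x1E
Byte[12]=B0: continuation. acc=(acc<<6)|0x30=0x7B0
Completed: cp=U+07B0 (starts at byte 11)
Byte[13]=D4: 2-byte lead, need 1 cont bytes. acc=0x14
Byte[14]=B0: continuation. acc=(acc<<6)|0x30=0x530
Completed: cp=U+0530 (starts at byte 13)
Byte[15]=F0: 4-byte lead, need 3 cont bytes. acc=0x0
Byte[16]=9B: continuation. acc=(acc<<6)|0x1B=0x1B
Byte[17]=9C: continuation. acc=(acc<<6)|0x1C=0x6DC
Byte[18]=B9: continuation. acc=(acc<<6)|0x39=0x1B739
Completed: cp=U+1B739 (starts at byte 15)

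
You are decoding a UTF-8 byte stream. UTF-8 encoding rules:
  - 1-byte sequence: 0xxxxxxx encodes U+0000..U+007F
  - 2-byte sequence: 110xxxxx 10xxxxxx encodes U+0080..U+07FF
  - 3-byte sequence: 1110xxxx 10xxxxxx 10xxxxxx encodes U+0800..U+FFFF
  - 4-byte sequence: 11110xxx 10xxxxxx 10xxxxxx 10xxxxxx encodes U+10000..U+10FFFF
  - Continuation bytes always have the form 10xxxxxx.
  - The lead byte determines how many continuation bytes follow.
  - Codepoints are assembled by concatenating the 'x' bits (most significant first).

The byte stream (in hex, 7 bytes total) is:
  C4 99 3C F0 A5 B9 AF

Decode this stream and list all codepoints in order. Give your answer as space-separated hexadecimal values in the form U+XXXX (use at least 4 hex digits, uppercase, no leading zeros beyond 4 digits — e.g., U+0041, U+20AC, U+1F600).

Answer: U+0119 U+003C U+25E6F

Derivation:
Byte[0]=C4: 2-byte lead, need 1 cont bytes. acc=0x4
Byte[1]=99: continuation. acc=(acc<<6)|0x19=0x119
Completed: cp=U+0119 (starts at byte 0)
Byte[2]=3C: 1-byte ASCII. cp=U+003C
Byte[3]=F0: 4-byte lead, need 3 cont bytes. acc=0x0
Byte[4]=A5: continuation. acc=(acc<<6)|0x25=0x25
Byte[5]=B9: continuation. acc=(acc<<6)|0x39=0x979
Byte[6]=AF: continuation. acc=(acc<<6)|0x2F=0x25E6F
Completed: cp=U+25E6F (starts at byte 3)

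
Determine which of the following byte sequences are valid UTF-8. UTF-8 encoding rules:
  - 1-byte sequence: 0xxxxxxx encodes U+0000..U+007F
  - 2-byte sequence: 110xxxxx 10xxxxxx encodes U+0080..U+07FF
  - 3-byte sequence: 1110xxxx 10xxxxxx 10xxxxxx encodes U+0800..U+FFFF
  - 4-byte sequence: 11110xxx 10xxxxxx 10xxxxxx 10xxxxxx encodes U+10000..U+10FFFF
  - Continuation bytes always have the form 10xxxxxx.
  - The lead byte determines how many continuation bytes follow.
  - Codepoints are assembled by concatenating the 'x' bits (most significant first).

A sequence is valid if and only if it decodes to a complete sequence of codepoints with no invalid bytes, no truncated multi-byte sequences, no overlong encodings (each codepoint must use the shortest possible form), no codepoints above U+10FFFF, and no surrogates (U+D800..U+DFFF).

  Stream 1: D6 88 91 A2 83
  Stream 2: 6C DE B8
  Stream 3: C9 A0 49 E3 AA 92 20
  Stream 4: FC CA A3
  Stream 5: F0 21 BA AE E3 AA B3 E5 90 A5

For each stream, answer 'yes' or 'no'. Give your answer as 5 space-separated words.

Stream 1: error at byte offset 2. INVALID
Stream 2: decodes cleanly. VALID
Stream 3: decodes cleanly. VALID
Stream 4: error at byte offset 0. INVALID
Stream 5: error at byte offset 1. INVALID

Answer: no yes yes no no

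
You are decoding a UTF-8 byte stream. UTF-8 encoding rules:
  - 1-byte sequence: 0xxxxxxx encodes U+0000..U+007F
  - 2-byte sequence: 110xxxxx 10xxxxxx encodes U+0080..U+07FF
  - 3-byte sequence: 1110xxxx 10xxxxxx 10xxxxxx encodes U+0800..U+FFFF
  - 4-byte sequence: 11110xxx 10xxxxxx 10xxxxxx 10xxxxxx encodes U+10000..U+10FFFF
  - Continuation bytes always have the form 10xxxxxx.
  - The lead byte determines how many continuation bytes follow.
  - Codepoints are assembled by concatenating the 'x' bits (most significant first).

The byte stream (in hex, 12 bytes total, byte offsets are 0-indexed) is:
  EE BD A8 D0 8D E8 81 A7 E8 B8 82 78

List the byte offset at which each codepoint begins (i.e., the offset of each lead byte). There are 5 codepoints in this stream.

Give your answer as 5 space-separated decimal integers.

Answer: 0 3 5 8 11

Derivation:
Byte[0]=EE: 3-byte lead, need 2 cont bytes. acc=0xE
Byte[1]=BD: continuation. acc=(acc<<6)|0x3D=0x3BD
Byte[2]=A8: continuation. acc=(acc<<6)|0x28=0xEF68
Completed: cp=U+EF68 (starts at byte 0)
Byte[3]=D0: 2-byte lead, need 1 cont bytes. acc=0x10
Byte[4]=8D: continuation. acc=(acc<<6)|0x0D=0x40D
Completed: cp=U+040D (starts at byte 3)
Byte[5]=E8: 3-byte lead, need 2 cont bytes. acc=0x8
Byte[6]=81: continuation. acc=(acc<<6)|0x01=0x201
Byte[7]=A7: continuation. acc=(acc<<6)|0x27=0x8067
Completed: cp=U+8067 (starts at byte 5)
Byte[8]=E8: 3-byte lead, need 2 cont bytes. acc=0x8
Byte[9]=B8: continuation. acc=(acc<<6)|0x38=0x238
Byte[10]=82: continuation. acc=(acc<<6)|0x02=0x8E02
Completed: cp=U+8E02 (starts at byte 8)
Byte[11]=78: 1-byte ASCII. cp=U+0078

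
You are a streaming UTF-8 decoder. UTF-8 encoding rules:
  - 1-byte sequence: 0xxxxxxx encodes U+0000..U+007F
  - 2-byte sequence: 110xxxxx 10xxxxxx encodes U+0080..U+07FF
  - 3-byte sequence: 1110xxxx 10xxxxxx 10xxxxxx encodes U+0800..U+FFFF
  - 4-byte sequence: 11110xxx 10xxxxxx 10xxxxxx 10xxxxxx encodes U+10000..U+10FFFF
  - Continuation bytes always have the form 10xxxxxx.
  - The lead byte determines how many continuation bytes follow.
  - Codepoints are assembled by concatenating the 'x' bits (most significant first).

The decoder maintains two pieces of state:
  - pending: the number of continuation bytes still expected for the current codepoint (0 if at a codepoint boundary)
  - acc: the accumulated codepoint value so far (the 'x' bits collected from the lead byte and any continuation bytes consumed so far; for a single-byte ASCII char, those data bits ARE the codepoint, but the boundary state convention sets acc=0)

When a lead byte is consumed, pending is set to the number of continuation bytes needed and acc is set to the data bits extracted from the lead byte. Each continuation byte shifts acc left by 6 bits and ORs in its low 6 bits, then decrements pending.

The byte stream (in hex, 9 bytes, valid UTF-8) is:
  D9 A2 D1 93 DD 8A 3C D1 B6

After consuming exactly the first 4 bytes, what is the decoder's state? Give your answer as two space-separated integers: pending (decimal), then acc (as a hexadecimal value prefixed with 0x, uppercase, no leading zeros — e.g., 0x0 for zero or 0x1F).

Byte[0]=D9: 2-byte lead. pending=1, acc=0x19
Byte[1]=A2: continuation. acc=(acc<<6)|0x22=0x662, pending=0
Byte[2]=D1: 2-byte lead. pending=1, acc=0x11
Byte[3]=93: continuation. acc=(acc<<6)|0x13=0x453, pending=0

Answer: 0 0x453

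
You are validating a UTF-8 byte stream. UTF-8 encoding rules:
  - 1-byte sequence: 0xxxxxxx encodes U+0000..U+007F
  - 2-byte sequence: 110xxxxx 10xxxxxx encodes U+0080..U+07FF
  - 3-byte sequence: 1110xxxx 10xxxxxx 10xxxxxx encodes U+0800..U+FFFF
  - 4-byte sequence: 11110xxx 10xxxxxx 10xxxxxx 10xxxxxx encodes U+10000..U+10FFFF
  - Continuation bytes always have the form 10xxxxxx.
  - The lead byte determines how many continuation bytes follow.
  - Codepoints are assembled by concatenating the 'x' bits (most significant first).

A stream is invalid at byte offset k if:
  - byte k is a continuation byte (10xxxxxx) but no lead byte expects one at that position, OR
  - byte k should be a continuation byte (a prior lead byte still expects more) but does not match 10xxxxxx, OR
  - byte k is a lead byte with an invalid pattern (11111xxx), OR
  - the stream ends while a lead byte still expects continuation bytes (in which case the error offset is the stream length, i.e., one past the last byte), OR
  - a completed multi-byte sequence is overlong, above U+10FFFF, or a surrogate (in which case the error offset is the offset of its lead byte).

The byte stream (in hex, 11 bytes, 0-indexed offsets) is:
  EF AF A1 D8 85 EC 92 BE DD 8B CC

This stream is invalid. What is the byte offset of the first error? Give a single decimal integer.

Answer: 11

Derivation:
Byte[0]=EF: 3-byte lead, need 2 cont bytes. acc=0xF
Byte[1]=AF: continuation. acc=(acc<<6)|0x2F=0x3EF
Byte[2]=A1: continuation. acc=(acc<<6)|0x21=0xFBE1
Completed: cp=U+FBE1 (starts at byte 0)
Byte[3]=D8: 2-byte lead, need 1 cont bytes. acc=0x18
Byte[4]=85: continuation. acc=(acc<<6)|0x05=0x605
Completed: cp=U+0605 (starts at byte 3)
Byte[5]=EC: 3-byte lead, need 2 cont bytes. acc=0xC
Byte[6]=92: continuation. acc=(acc<<6)|0x12=0x312
Byte[7]=BE: continuation. acc=(acc<<6)|0x3E=0xC4BE
Completed: cp=U+C4BE (starts at byte 5)
Byte[8]=DD: 2-byte lead, need 1 cont bytes. acc=0x1D
Byte[9]=8B: continuation. acc=(acc<<6)|0x0B=0x74B
Completed: cp=U+074B (starts at byte 8)
Byte[10]=CC: 2-byte lead, need 1 cont bytes. acc=0xC
Byte[11]: stream ended, expected continuation. INVALID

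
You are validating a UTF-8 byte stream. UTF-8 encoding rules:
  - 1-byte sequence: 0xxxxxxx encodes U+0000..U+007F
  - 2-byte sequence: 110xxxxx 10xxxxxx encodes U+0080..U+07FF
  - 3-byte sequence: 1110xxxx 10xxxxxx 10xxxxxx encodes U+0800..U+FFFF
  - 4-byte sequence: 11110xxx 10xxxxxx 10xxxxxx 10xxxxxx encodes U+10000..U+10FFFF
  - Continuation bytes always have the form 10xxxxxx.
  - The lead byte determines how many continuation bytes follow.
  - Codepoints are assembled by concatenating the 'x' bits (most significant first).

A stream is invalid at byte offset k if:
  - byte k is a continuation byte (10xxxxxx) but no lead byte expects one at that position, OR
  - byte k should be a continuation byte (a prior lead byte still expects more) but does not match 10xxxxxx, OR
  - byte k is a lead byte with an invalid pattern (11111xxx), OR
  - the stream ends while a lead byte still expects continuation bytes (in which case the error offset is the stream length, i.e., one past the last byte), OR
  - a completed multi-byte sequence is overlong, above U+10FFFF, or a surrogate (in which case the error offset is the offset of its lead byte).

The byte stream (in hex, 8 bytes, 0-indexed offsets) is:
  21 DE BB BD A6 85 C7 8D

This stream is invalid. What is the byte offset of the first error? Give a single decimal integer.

Byte[0]=21: 1-byte ASCII. cp=U+0021
Byte[1]=DE: 2-byte lead, need 1 cont bytes. acc=0x1E
Byte[2]=BB: continuation. acc=(acc<<6)|0x3B=0x7BB
Completed: cp=U+07BB (starts at byte 1)
Byte[3]=BD: INVALID lead byte (not 0xxx/110x/1110/11110)

Answer: 3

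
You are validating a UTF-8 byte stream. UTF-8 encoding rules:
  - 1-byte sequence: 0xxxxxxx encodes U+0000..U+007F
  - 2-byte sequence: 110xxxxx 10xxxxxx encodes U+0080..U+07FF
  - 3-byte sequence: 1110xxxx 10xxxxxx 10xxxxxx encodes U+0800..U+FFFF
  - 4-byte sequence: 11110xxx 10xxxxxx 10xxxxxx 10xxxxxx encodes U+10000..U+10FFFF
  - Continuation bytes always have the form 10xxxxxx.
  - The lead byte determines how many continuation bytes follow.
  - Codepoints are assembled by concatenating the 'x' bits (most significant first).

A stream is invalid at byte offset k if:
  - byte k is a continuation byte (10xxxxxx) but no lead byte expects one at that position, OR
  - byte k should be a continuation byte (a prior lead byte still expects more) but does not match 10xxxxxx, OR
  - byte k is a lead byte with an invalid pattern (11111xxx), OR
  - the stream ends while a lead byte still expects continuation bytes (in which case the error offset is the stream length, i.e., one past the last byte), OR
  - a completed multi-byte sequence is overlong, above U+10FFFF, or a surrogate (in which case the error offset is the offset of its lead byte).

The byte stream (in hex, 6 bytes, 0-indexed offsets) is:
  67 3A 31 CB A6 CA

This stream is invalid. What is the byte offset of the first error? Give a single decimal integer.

Byte[0]=67: 1-byte ASCII. cp=U+0067
Byte[1]=3A: 1-byte ASCII. cp=U+003A
Byte[2]=31: 1-byte ASCII. cp=U+0031
Byte[3]=CB: 2-byte lead, need 1 cont bytes. acc=0xB
Byte[4]=A6: continuation. acc=(acc<<6)|0x26=0x2E6
Completed: cp=U+02E6 (starts at byte 3)
Byte[5]=CA: 2-byte lead, need 1 cont bytes. acc=0xA
Byte[6]: stream ended, expected continuation. INVALID

Answer: 6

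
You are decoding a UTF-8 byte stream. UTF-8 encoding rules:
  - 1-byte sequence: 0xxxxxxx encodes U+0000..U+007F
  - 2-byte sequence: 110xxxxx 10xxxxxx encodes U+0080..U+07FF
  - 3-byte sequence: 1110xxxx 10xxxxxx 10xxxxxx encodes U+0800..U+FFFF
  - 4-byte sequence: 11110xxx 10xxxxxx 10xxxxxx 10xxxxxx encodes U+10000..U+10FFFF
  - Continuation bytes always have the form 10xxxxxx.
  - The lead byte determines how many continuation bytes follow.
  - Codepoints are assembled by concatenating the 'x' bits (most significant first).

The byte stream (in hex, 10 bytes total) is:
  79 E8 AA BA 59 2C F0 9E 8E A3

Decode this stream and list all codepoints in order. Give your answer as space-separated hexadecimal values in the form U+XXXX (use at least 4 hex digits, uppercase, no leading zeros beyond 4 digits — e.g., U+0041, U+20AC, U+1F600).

Answer: U+0079 U+8ABA U+0059 U+002C U+1E3A3

Derivation:
Byte[0]=79: 1-byte ASCII. cp=U+0079
Byte[1]=E8: 3-byte lead, need 2 cont bytes. acc=0x8
Byte[2]=AA: continuation. acc=(acc<<6)|0x2A=0x22A
Byte[3]=BA: continuation. acc=(acc<<6)|0x3A=0x8ABA
Completed: cp=U+8ABA (starts at byte 1)
Byte[4]=59: 1-byte ASCII. cp=U+0059
Byte[5]=2C: 1-byte ASCII. cp=U+002C
Byte[6]=F0: 4-byte lead, need 3 cont bytes. acc=0x0
Byte[7]=9E: continuation. acc=(acc<<6)|0x1E=0x1E
Byte[8]=8E: continuation. acc=(acc<<6)|0x0E=0x78E
Byte[9]=A3: continuation. acc=(acc<<6)|0x23=0x1E3A3
Completed: cp=U+1E3A3 (starts at byte 6)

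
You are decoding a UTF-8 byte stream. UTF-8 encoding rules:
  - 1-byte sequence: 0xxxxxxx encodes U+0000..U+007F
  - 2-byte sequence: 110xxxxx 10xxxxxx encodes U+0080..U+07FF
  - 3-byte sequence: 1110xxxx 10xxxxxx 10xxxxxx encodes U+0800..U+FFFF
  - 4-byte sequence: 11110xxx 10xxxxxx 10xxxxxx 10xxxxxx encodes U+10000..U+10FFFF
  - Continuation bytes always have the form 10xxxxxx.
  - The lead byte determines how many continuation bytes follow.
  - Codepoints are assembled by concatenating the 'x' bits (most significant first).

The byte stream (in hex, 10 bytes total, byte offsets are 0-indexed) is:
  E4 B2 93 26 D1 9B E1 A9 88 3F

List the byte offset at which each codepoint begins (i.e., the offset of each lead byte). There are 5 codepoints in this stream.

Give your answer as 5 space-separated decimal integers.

Answer: 0 3 4 6 9

Derivation:
Byte[0]=E4: 3-byte lead, need 2 cont bytes. acc=0x4
Byte[1]=B2: continuation. acc=(acc<<6)|0x32=0x132
Byte[2]=93: continuation. acc=(acc<<6)|0x13=0x4C93
Completed: cp=U+4C93 (starts at byte 0)
Byte[3]=26: 1-byte ASCII. cp=U+0026
Byte[4]=D1: 2-byte lead, need 1 cont bytes. acc=0x11
Byte[5]=9B: continuation. acc=(acc<<6)|0x1B=0x45B
Completed: cp=U+045B (starts at byte 4)
Byte[6]=E1: 3-byte lead, need 2 cont bytes. acc=0x1
Byte[7]=A9: continuation. acc=(acc<<6)|0x29=0x69
Byte[8]=88: continuation. acc=(acc<<6)|0x08=0x1A48
Completed: cp=U+1A48 (starts at byte 6)
Byte[9]=3F: 1-byte ASCII. cp=U+003F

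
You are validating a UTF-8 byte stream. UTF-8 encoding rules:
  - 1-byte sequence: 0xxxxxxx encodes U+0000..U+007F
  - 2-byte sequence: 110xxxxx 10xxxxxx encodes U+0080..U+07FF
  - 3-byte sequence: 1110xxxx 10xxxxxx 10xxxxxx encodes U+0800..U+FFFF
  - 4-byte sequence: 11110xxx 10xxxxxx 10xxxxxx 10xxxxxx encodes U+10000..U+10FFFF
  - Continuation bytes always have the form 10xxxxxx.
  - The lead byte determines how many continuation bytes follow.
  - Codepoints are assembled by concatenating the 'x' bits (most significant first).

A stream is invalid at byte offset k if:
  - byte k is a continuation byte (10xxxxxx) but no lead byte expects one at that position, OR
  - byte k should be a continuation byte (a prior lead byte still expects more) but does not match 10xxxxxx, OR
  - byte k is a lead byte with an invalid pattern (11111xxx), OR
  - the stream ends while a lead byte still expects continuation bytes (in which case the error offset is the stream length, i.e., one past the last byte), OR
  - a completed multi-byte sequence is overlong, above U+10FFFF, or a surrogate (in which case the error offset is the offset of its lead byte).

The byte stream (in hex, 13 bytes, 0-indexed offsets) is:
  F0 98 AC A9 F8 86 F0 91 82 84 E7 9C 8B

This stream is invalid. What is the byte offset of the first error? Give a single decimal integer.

Byte[0]=F0: 4-byte lead, need 3 cont bytes. acc=0x0
Byte[1]=98: continuation. acc=(acc<<6)|0x18=0x18
Byte[2]=AC: continuation. acc=(acc<<6)|0x2C=0x62C
Byte[3]=A9: continuation. acc=(acc<<6)|0x29=0x18B29
Completed: cp=U+18B29 (starts at byte 0)
Byte[4]=F8: INVALID lead byte (not 0xxx/110x/1110/11110)

Answer: 4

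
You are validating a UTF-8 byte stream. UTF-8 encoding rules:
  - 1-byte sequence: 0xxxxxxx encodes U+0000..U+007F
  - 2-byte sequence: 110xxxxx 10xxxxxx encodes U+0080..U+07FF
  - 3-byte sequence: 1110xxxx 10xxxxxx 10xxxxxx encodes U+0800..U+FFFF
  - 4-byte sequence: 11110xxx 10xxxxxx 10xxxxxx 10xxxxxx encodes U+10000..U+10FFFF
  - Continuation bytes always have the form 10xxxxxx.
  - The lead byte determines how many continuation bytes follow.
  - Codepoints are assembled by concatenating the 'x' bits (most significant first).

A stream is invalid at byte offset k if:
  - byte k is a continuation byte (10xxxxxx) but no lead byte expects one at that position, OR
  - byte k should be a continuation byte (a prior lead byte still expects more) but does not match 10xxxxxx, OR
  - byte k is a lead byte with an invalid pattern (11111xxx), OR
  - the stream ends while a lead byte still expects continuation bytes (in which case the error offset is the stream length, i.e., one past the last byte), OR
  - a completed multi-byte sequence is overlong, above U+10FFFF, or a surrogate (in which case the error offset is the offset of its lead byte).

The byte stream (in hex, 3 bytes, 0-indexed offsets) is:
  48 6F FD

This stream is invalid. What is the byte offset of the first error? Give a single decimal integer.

Byte[0]=48: 1-byte ASCII. cp=U+0048
Byte[1]=6F: 1-byte ASCII. cp=U+006F
Byte[2]=FD: INVALID lead byte (not 0xxx/110x/1110/11110)

Answer: 2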